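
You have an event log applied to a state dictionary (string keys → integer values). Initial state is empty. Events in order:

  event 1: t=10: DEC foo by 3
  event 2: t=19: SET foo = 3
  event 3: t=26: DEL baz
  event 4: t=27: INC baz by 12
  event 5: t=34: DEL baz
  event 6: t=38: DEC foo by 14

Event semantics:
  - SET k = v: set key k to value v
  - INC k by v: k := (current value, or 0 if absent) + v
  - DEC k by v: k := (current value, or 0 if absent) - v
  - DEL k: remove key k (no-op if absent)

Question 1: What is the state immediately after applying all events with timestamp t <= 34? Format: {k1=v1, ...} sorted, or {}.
Apply events with t <= 34 (5 events):
  after event 1 (t=10: DEC foo by 3): {foo=-3}
  after event 2 (t=19: SET foo = 3): {foo=3}
  after event 3 (t=26: DEL baz): {foo=3}
  after event 4 (t=27: INC baz by 12): {baz=12, foo=3}
  after event 5 (t=34: DEL baz): {foo=3}

Answer: {foo=3}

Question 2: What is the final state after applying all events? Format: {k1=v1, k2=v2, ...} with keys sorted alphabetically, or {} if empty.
  after event 1 (t=10: DEC foo by 3): {foo=-3}
  after event 2 (t=19: SET foo = 3): {foo=3}
  after event 3 (t=26: DEL baz): {foo=3}
  after event 4 (t=27: INC baz by 12): {baz=12, foo=3}
  after event 5 (t=34: DEL baz): {foo=3}
  after event 6 (t=38: DEC foo by 14): {foo=-11}

Answer: {foo=-11}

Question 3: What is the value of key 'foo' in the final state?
Answer: -11

Derivation:
Track key 'foo' through all 6 events:
  event 1 (t=10: DEC foo by 3): foo (absent) -> -3
  event 2 (t=19: SET foo = 3): foo -3 -> 3
  event 3 (t=26: DEL baz): foo unchanged
  event 4 (t=27: INC baz by 12): foo unchanged
  event 5 (t=34: DEL baz): foo unchanged
  event 6 (t=38: DEC foo by 14): foo 3 -> -11
Final: foo = -11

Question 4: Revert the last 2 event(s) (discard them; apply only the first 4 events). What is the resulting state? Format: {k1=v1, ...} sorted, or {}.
Keep first 4 events (discard last 2):
  after event 1 (t=10: DEC foo by 3): {foo=-3}
  after event 2 (t=19: SET foo = 3): {foo=3}
  after event 3 (t=26: DEL baz): {foo=3}
  after event 4 (t=27: INC baz by 12): {baz=12, foo=3}

Answer: {baz=12, foo=3}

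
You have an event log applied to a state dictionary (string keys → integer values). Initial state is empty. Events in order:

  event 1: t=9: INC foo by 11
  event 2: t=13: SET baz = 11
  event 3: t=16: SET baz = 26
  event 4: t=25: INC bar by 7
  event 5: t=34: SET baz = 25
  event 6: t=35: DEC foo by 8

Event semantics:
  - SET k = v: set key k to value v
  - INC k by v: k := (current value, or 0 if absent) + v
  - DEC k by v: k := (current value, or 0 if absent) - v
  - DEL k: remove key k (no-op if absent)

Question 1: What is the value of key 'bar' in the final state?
Track key 'bar' through all 6 events:
  event 1 (t=9: INC foo by 11): bar unchanged
  event 2 (t=13: SET baz = 11): bar unchanged
  event 3 (t=16: SET baz = 26): bar unchanged
  event 4 (t=25: INC bar by 7): bar (absent) -> 7
  event 5 (t=34: SET baz = 25): bar unchanged
  event 6 (t=35: DEC foo by 8): bar unchanged
Final: bar = 7

Answer: 7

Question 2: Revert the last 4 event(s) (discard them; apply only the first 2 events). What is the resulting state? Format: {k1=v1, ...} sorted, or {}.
Keep first 2 events (discard last 4):
  after event 1 (t=9: INC foo by 11): {foo=11}
  after event 2 (t=13: SET baz = 11): {baz=11, foo=11}

Answer: {baz=11, foo=11}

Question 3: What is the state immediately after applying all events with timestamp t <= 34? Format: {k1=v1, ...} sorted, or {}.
Apply events with t <= 34 (5 events):
  after event 1 (t=9: INC foo by 11): {foo=11}
  after event 2 (t=13: SET baz = 11): {baz=11, foo=11}
  after event 3 (t=16: SET baz = 26): {baz=26, foo=11}
  after event 4 (t=25: INC bar by 7): {bar=7, baz=26, foo=11}
  after event 5 (t=34: SET baz = 25): {bar=7, baz=25, foo=11}

Answer: {bar=7, baz=25, foo=11}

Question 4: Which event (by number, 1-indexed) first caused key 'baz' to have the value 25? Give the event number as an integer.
Answer: 5

Derivation:
Looking for first event where baz becomes 25:
  event 2: baz = 11
  event 3: baz = 26
  event 4: baz = 26
  event 5: baz 26 -> 25  <-- first match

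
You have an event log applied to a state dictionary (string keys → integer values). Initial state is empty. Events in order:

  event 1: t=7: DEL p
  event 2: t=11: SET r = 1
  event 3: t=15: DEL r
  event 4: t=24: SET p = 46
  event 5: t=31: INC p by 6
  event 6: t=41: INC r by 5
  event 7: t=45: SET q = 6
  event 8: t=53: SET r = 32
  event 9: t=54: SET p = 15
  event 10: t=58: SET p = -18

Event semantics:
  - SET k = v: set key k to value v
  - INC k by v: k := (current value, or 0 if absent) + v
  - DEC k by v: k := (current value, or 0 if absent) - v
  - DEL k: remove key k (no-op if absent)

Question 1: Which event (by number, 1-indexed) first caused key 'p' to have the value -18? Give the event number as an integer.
Looking for first event where p becomes -18:
  event 4: p = 46
  event 5: p = 52
  event 6: p = 52
  event 7: p = 52
  event 8: p = 52
  event 9: p = 15
  event 10: p 15 -> -18  <-- first match

Answer: 10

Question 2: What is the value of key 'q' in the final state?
Track key 'q' through all 10 events:
  event 1 (t=7: DEL p): q unchanged
  event 2 (t=11: SET r = 1): q unchanged
  event 3 (t=15: DEL r): q unchanged
  event 4 (t=24: SET p = 46): q unchanged
  event 5 (t=31: INC p by 6): q unchanged
  event 6 (t=41: INC r by 5): q unchanged
  event 7 (t=45: SET q = 6): q (absent) -> 6
  event 8 (t=53: SET r = 32): q unchanged
  event 9 (t=54: SET p = 15): q unchanged
  event 10 (t=58: SET p = -18): q unchanged
Final: q = 6

Answer: 6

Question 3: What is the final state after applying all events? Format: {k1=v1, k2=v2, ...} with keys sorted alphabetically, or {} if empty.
Answer: {p=-18, q=6, r=32}

Derivation:
  after event 1 (t=7: DEL p): {}
  after event 2 (t=11: SET r = 1): {r=1}
  after event 3 (t=15: DEL r): {}
  after event 4 (t=24: SET p = 46): {p=46}
  after event 5 (t=31: INC p by 6): {p=52}
  after event 6 (t=41: INC r by 5): {p=52, r=5}
  after event 7 (t=45: SET q = 6): {p=52, q=6, r=5}
  after event 8 (t=53: SET r = 32): {p=52, q=6, r=32}
  after event 9 (t=54: SET p = 15): {p=15, q=6, r=32}
  after event 10 (t=58: SET p = -18): {p=-18, q=6, r=32}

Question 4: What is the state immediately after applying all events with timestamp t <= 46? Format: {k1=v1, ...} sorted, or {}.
Answer: {p=52, q=6, r=5}

Derivation:
Apply events with t <= 46 (7 events):
  after event 1 (t=7: DEL p): {}
  after event 2 (t=11: SET r = 1): {r=1}
  after event 3 (t=15: DEL r): {}
  after event 4 (t=24: SET p = 46): {p=46}
  after event 5 (t=31: INC p by 6): {p=52}
  after event 6 (t=41: INC r by 5): {p=52, r=5}
  after event 7 (t=45: SET q = 6): {p=52, q=6, r=5}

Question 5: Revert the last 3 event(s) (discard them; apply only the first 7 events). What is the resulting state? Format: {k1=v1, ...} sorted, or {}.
Keep first 7 events (discard last 3):
  after event 1 (t=7: DEL p): {}
  after event 2 (t=11: SET r = 1): {r=1}
  after event 3 (t=15: DEL r): {}
  after event 4 (t=24: SET p = 46): {p=46}
  after event 5 (t=31: INC p by 6): {p=52}
  after event 6 (t=41: INC r by 5): {p=52, r=5}
  after event 7 (t=45: SET q = 6): {p=52, q=6, r=5}

Answer: {p=52, q=6, r=5}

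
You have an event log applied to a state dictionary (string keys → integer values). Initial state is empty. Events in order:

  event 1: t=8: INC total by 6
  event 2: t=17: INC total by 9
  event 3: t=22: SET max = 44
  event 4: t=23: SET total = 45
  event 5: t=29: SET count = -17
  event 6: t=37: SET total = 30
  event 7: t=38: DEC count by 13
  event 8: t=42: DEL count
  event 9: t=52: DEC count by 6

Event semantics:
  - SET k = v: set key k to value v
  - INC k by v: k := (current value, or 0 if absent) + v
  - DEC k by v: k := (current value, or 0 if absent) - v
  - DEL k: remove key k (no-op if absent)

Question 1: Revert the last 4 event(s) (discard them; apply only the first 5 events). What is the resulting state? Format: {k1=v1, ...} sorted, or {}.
Answer: {count=-17, max=44, total=45}

Derivation:
Keep first 5 events (discard last 4):
  after event 1 (t=8: INC total by 6): {total=6}
  after event 2 (t=17: INC total by 9): {total=15}
  after event 3 (t=22: SET max = 44): {max=44, total=15}
  after event 4 (t=23: SET total = 45): {max=44, total=45}
  after event 5 (t=29: SET count = -17): {count=-17, max=44, total=45}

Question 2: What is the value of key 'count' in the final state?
Answer: -6

Derivation:
Track key 'count' through all 9 events:
  event 1 (t=8: INC total by 6): count unchanged
  event 2 (t=17: INC total by 9): count unchanged
  event 3 (t=22: SET max = 44): count unchanged
  event 4 (t=23: SET total = 45): count unchanged
  event 5 (t=29: SET count = -17): count (absent) -> -17
  event 6 (t=37: SET total = 30): count unchanged
  event 7 (t=38: DEC count by 13): count -17 -> -30
  event 8 (t=42: DEL count): count -30 -> (absent)
  event 9 (t=52: DEC count by 6): count (absent) -> -6
Final: count = -6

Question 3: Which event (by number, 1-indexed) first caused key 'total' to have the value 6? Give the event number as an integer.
Answer: 1

Derivation:
Looking for first event where total becomes 6:
  event 1: total (absent) -> 6  <-- first match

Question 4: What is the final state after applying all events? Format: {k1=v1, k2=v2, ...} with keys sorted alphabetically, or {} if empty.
  after event 1 (t=8: INC total by 6): {total=6}
  after event 2 (t=17: INC total by 9): {total=15}
  after event 3 (t=22: SET max = 44): {max=44, total=15}
  after event 4 (t=23: SET total = 45): {max=44, total=45}
  after event 5 (t=29: SET count = -17): {count=-17, max=44, total=45}
  after event 6 (t=37: SET total = 30): {count=-17, max=44, total=30}
  after event 7 (t=38: DEC count by 13): {count=-30, max=44, total=30}
  after event 8 (t=42: DEL count): {max=44, total=30}
  after event 9 (t=52: DEC count by 6): {count=-6, max=44, total=30}

Answer: {count=-6, max=44, total=30}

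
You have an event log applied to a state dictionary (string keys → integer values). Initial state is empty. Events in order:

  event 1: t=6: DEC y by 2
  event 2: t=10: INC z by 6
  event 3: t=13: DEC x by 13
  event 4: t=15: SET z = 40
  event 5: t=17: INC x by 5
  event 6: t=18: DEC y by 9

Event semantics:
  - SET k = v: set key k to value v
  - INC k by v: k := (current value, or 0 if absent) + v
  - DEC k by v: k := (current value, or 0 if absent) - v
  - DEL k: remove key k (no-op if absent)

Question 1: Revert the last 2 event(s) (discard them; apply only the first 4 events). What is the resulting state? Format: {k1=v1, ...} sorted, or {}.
Keep first 4 events (discard last 2):
  after event 1 (t=6: DEC y by 2): {y=-2}
  after event 2 (t=10: INC z by 6): {y=-2, z=6}
  after event 3 (t=13: DEC x by 13): {x=-13, y=-2, z=6}
  after event 4 (t=15: SET z = 40): {x=-13, y=-2, z=40}

Answer: {x=-13, y=-2, z=40}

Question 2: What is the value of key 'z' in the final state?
Answer: 40

Derivation:
Track key 'z' through all 6 events:
  event 1 (t=6: DEC y by 2): z unchanged
  event 2 (t=10: INC z by 6): z (absent) -> 6
  event 3 (t=13: DEC x by 13): z unchanged
  event 4 (t=15: SET z = 40): z 6 -> 40
  event 5 (t=17: INC x by 5): z unchanged
  event 6 (t=18: DEC y by 9): z unchanged
Final: z = 40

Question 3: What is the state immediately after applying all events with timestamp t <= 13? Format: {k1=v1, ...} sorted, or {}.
Apply events with t <= 13 (3 events):
  after event 1 (t=6: DEC y by 2): {y=-2}
  after event 2 (t=10: INC z by 6): {y=-2, z=6}
  after event 3 (t=13: DEC x by 13): {x=-13, y=-2, z=6}

Answer: {x=-13, y=-2, z=6}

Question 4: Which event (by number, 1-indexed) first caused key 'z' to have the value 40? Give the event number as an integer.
Looking for first event where z becomes 40:
  event 2: z = 6
  event 3: z = 6
  event 4: z 6 -> 40  <-- first match

Answer: 4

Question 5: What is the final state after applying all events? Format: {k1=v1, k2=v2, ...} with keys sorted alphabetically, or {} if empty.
Answer: {x=-8, y=-11, z=40}

Derivation:
  after event 1 (t=6: DEC y by 2): {y=-2}
  after event 2 (t=10: INC z by 6): {y=-2, z=6}
  after event 3 (t=13: DEC x by 13): {x=-13, y=-2, z=6}
  after event 4 (t=15: SET z = 40): {x=-13, y=-2, z=40}
  after event 5 (t=17: INC x by 5): {x=-8, y=-2, z=40}
  after event 6 (t=18: DEC y by 9): {x=-8, y=-11, z=40}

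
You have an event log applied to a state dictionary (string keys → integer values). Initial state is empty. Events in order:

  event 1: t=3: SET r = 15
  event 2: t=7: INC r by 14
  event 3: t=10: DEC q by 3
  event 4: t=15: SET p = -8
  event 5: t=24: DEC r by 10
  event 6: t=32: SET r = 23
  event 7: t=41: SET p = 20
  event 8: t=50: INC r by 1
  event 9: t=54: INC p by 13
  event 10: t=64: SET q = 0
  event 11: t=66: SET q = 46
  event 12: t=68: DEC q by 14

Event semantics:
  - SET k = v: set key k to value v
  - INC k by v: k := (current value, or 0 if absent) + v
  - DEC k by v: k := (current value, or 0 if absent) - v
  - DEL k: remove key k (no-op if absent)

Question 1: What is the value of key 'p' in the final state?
Track key 'p' through all 12 events:
  event 1 (t=3: SET r = 15): p unchanged
  event 2 (t=7: INC r by 14): p unchanged
  event 3 (t=10: DEC q by 3): p unchanged
  event 4 (t=15: SET p = -8): p (absent) -> -8
  event 5 (t=24: DEC r by 10): p unchanged
  event 6 (t=32: SET r = 23): p unchanged
  event 7 (t=41: SET p = 20): p -8 -> 20
  event 8 (t=50: INC r by 1): p unchanged
  event 9 (t=54: INC p by 13): p 20 -> 33
  event 10 (t=64: SET q = 0): p unchanged
  event 11 (t=66: SET q = 46): p unchanged
  event 12 (t=68: DEC q by 14): p unchanged
Final: p = 33

Answer: 33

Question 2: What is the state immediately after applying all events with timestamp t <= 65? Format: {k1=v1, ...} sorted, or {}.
Answer: {p=33, q=0, r=24}

Derivation:
Apply events with t <= 65 (10 events):
  after event 1 (t=3: SET r = 15): {r=15}
  after event 2 (t=7: INC r by 14): {r=29}
  after event 3 (t=10: DEC q by 3): {q=-3, r=29}
  after event 4 (t=15: SET p = -8): {p=-8, q=-3, r=29}
  after event 5 (t=24: DEC r by 10): {p=-8, q=-3, r=19}
  after event 6 (t=32: SET r = 23): {p=-8, q=-3, r=23}
  after event 7 (t=41: SET p = 20): {p=20, q=-3, r=23}
  after event 8 (t=50: INC r by 1): {p=20, q=-3, r=24}
  after event 9 (t=54: INC p by 13): {p=33, q=-3, r=24}
  after event 10 (t=64: SET q = 0): {p=33, q=0, r=24}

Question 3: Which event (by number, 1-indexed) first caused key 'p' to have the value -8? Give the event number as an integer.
Looking for first event where p becomes -8:
  event 4: p (absent) -> -8  <-- first match

Answer: 4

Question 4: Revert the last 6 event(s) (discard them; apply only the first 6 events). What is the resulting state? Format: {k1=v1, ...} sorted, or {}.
Answer: {p=-8, q=-3, r=23}

Derivation:
Keep first 6 events (discard last 6):
  after event 1 (t=3: SET r = 15): {r=15}
  after event 2 (t=7: INC r by 14): {r=29}
  after event 3 (t=10: DEC q by 3): {q=-3, r=29}
  after event 4 (t=15: SET p = -8): {p=-8, q=-3, r=29}
  after event 5 (t=24: DEC r by 10): {p=-8, q=-3, r=19}
  after event 6 (t=32: SET r = 23): {p=-8, q=-3, r=23}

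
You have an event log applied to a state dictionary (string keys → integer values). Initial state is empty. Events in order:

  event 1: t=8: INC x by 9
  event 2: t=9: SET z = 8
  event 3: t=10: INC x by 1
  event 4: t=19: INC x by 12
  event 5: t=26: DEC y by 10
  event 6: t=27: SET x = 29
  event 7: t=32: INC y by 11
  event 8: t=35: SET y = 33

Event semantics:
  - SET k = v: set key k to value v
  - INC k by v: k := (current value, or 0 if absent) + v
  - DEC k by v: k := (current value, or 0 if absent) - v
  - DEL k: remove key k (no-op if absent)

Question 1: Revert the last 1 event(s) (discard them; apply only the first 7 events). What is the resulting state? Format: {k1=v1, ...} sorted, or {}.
Keep first 7 events (discard last 1):
  after event 1 (t=8: INC x by 9): {x=9}
  after event 2 (t=9: SET z = 8): {x=9, z=8}
  after event 3 (t=10: INC x by 1): {x=10, z=8}
  after event 4 (t=19: INC x by 12): {x=22, z=8}
  after event 5 (t=26: DEC y by 10): {x=22, y=-10, z=8}
  after event 6 (t=27: SET x = 29): {x=29, y=-10, z=8}
  after event 7 (t=32: INC y by 11): {x=29, y=1, z=8}

Answer: {x=29, y=1, z=8}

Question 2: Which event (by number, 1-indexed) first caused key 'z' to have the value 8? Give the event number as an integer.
Answer: 2

Derivation:
Looking for first event where z becomes 8:
  event 2: z (absent) -> 8  <-- first match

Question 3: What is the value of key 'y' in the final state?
Track key 'y' through all 8 events:
  event 1 (t=8: INC x by 9): y unchanged
  event 2 (t=9: SET z = 8): y unchanged
  event 3 (t=10: INC x by 1): y unchanged
  event 4 (t=19: INC x by 12): y unchanged
  event 5 (t=26: DEC y by 10): y (absent) -> -10
  event 6 (t=27: SET x = 29): y unchanged
  event 7 (t=32: INC y by 11): y -10 -> 1
  event 8 (t=35: SET y = 33): y 1 -> 33
Final: y = 33

Answer: 33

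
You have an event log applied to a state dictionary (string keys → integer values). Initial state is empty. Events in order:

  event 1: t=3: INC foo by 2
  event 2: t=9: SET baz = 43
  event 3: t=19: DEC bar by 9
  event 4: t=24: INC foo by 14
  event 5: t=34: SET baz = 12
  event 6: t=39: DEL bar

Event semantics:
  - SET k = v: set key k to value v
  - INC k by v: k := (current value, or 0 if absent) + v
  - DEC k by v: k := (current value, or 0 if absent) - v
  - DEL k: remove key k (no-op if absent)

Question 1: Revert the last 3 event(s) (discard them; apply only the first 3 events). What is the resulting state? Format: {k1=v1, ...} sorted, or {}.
Answer: {bar=-9, baz=43, foo=2}

Derivation:
Keep first 3 events (discard last 3):
  after event 1 (t=3: INC foo by 2): {foo=2}
  after event 2 (t=9: SET baz = 43): {baz=43, foo=2}
  after event 3 (t=19: DEC bar by 9): {bar=-9, baz=43, foo=2}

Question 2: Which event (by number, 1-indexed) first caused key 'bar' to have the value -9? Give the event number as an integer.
Answer: 3

Derivation:
Looking for first event where bar becomes -9:
  event 3: bar (absent) -> -9  <-- first match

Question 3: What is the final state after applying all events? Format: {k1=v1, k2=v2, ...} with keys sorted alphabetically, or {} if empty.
  after event 1 (t=3: INC foo by 2): {foo=2}
  after event 2 (t=9: SET baz = 43): {baz=43, foo=2}
  after event 3 (t=19: DEC bar by 9): {bar=-9, baz=43, foo=2}
  after event 4 (t=24: INC foo by 14): {bar=-9, baz=43, foo=16}
  after event 5 (t=34: SET baz = 12): {bar=-9, baz=12, foo=16}
  after event 6 (t=39: DEL bar): {baz=12, foo=16}

Answer: {baz=12, foo=16}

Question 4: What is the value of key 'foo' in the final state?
Track key 'foo' through all 6 events:
  event 1 (t=3: INC foo by 2): foo (absent) -> 2
  event 2 (t=9: SET baz = 43): foo unchanged
  event 3 (t=19: DEC bar by 9): foo unchanged
  event 4 (t=24: INC foo by 14): foo 2 -> 16
  event 5 (t=34: SET baz = 12): foo unchanged
  event 6 (t=39: DEL bar): foo unchanged
Final: foo = 16

Answer: 16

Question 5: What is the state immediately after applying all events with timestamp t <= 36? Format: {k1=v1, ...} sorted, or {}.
Apply events with t <= 36 (5 events):
  after event 1 (t=3: INC foo by 2): {foo=2}
  after event 2 (t=9: SET baz = 43): {baz=43, foo=2}
  after event 3 (t=19: DEC bar by 9): {bar=-9, baz=43, foo=2}
  after event 4 (t=24: INC foo by 14): {bar=-9, baz=43, foo=16}
  after event 5 (t=34: SET baz = 12): {bar=-9, baz=12, foo=16}

Answer: {bar=-9, baz=12, foo=16}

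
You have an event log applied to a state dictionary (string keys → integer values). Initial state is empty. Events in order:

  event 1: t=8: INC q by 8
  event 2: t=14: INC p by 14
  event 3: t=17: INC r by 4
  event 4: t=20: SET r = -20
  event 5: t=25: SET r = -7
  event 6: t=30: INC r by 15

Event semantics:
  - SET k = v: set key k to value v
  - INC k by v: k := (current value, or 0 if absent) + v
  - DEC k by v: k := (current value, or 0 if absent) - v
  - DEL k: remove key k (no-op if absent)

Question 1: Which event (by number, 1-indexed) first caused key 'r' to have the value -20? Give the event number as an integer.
Looking for first event where r becomes -20:
  event 3: r = 4
  event 4: r 4 -> -20  <-- first match

Answer: 4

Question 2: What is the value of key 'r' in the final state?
Track key 'r' through all 6 events:
  event 1 (t=8: INC q by 8): r unchanged
  event 2 (t=14: INC p by 14): r unchanged
  event 3 (t=17: INC r by 4): r (absent) -> 4
  event 4 (t=20: SET r = -20): r 4 -> -20
  event 5 (t=25: SET r = -7): r -20 -> -7
  event 6 (t=30: INC r by 15): r -7 -> 8
Final: r = 8

Answer: 8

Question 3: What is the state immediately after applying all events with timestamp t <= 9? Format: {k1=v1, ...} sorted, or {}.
Apply events with t <= 9 (1 events):
  after event 1 (t=8: INC q by 8): {q=8}

Answer: {q=8}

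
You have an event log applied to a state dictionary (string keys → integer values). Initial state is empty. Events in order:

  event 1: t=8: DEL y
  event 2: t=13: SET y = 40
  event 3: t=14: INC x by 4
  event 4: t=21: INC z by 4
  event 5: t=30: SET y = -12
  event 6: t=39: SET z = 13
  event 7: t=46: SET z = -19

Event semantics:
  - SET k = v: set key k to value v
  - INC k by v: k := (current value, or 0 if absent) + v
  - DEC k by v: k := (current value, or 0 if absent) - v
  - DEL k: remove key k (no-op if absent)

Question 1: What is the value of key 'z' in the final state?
Answer: -19

Derivation:
Track key 'z' through all 7 events:
  event 1 (t=8: DEL y): z unchanged
  event 2 (t=13: SET y = 40): z unchanged
  event 3 (t=14: INC x by 4): z unchanged
  event 4 (t=21: INC z by 4): z (absent) -> 4
  event 5 (t=30: SET y = -12): z unchanged
  event 6 (t=39: SET z = 13): z 4 -> 13
  event 7 (t=46: SET z = -19): z 13 -> -19
Final: z = -19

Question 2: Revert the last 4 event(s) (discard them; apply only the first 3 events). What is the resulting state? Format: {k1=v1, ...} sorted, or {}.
Answer: {x=4, y=40}

Derivation:
Keep first 3 events (discard last 4):
  after event 1 (t=8: DEL y): {}
  after event 2 (t=13: SET y = 40): {y=40}
  after event 3 (t=14: INC x by 4): {x=4, y=40}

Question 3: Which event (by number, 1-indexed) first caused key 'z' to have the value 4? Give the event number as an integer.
Looking for first event where z becomes 4:
  event 4: z (absent) -> 4  <-- first match

Answer: 4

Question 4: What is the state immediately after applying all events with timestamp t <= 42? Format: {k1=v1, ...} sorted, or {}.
Apply events with t <= 42 (6 events):
  after event 1 (t=8: DEL y): {}
  after event 2 (t=13: SET y = 40): {y=40}
  after event 3 (t=14: INC x by 4): {x=4, y=40}
  after event 4 (t=21: INC z by 4): {x=4, y=40, z=4}
  after event 5 (t=30: SET y = -12): {x=4, y=-12, z=4}
  after event 6 (t=39: SET z = 13): {x=4, y=-12, z=13}

Answer: {x=4, y=-12, z=13}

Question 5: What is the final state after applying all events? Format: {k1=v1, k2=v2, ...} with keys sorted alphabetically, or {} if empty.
  after event 1 (t=8: DEL y): {}
  after event 2 (t=13: SET y = 40): {y=40}
  after event 3 (t=14: INC x by 4): {x=4, y=40}
  after event 4 (t=21: INC z by 4): {x=4, y=40, z=4}
  after event 5 (t=30: SET y = -12): {x=4, y=-12, z=4}
  after event 6 (t=39: SET z = 13): {x=4, y=-12, z=13}
  after event 7 (t=46: SET z = -19): {x=4, y=-12, z=-19}

Answer: {x=4, y=-12, z=-19}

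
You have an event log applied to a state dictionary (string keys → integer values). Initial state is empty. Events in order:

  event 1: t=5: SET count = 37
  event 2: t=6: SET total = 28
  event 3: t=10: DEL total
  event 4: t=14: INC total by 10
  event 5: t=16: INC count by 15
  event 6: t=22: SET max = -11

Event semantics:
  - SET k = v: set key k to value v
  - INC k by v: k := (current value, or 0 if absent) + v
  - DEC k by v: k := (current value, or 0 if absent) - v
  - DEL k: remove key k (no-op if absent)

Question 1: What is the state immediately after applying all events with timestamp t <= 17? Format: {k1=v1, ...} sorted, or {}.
Answer: {count=52, total=10}

Derivation:
Apply events with t <= 17 (5 events):
  after event 1 (t=5: SET count = 37): {count=37}
  after event 2 (t=6: SET total = 28): {count=37, total=28}
  after event 3 (t=10: DEL total): {count=37}
  after event 4 (t=14: INC total by 10): {count=37, total=10}
  after event 5 (t=16: INC count by 15): {count=52, total=10}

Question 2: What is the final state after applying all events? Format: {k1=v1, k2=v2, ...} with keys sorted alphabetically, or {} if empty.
Answer: {count=52, max=-11, total=10}

Derivation:
  after event 1 (t=5: SET count = 37): {count=37}
  after event 2 (t=6: SET total = 28): {count=37, total=28}
  after event 3 (t=10: DEL total): {count=37}
  after event 4 (t=14: INC total by 10): {count=37, total=10}
  after event 5 (t=16: INC count by 15): {count=52, total=10}
  after event 6 (t=22: SET max = -11): {count=52, max=-11, total=10}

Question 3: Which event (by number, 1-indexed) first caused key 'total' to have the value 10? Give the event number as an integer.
Looking for first event where total becomes 10:
  event 2: total = 28
  event 3: total = (absent)
  event 4: total (absent) -> 10  <-- first match

Answer: 4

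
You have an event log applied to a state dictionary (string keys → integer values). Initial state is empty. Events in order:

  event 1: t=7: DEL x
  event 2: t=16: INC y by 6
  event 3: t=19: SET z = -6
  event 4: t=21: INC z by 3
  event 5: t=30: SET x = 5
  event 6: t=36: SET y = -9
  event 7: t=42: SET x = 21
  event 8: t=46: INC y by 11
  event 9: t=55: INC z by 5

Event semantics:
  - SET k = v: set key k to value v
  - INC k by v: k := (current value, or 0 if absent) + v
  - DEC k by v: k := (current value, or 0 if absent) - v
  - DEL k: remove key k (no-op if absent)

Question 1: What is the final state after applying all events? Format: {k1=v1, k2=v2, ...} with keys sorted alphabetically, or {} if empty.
  after event 1 (t=7: DEL x): {}
  after event 2 (t=16: INC y by 6): {y=6}
  after event 3 (t=19: SET z = -6): {y=6, z=-6}
  after event 4 (t=21: INC z by 3): {y=6, z=-3}
  after event 5 (t=30: SET x = 5): {x=5, y=6, z=-3}
  after event 6 (t=36: SET y = -9): {x=5, y=-9, z=-3}
  after event 7 (t=42: SET x = 21): {x=21, y=-9, z=-3}
  after event 8 (t=46: INC y by 11): {x=21, y=2, z=-3}
  after event 9 (t=55: INC z by 5): {x=21, y=2, z=2}

Answer: {x=21, y=2, z=2}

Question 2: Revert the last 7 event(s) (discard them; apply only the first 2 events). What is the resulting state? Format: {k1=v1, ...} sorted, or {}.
Keep first 2 events (discard last 7):
  after event 1 (t=7: DEL x): {}
  after event 2 (t=16: INC y by 6): {y=6}

Answer: {y=6}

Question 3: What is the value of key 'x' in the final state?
Track key 'x' through all 9 events:
  event 1 (t=7: DEL x): x (absent) -> (absent)
  event 2 (t=16: INC y by 6): x unchanged
  event 3 (t=19: SET z = -6): x unchanged
  event 4 (t=21: INC z by 3): x unchanged
  event 5 (t=30: SET x = 5): x (absent) -> 5
  event 6 (t=36: SET y = -9): x unchanged
  event 7 (t=42: SET x = 21): x 5 -> 21
  event 8 (t=46: INC y by 11): x unchanged
  event 9 (t=55: INC z by 5): x unchanged
Final: x = 21

Answer: 21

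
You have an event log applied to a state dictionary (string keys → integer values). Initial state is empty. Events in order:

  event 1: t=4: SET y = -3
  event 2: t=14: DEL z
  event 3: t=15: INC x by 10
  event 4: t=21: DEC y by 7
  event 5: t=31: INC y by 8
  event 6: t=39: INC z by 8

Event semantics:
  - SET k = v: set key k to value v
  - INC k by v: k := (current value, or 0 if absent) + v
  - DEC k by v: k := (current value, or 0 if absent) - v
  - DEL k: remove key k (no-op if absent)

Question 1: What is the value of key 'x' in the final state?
Track key 'x' through all 6 events:
  event 1 (t=4: SET y = -3): x unchanged
  event 2 (t=14: DEL z): x unchanged
  event 3 (t=15: INC x by 10): x (absent) -> 10
  event 4 (t=21: DEC y by 7): x unchanged
  event 5 (t=31: INC y by 8): x unchanged
  event 6 (t=39: INC z by 8): x unchanged
Final: x = 10

Answer: 10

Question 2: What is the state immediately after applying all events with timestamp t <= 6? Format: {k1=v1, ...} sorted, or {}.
Apply events with t <= 6 (1 events):
  after event 1 (t=4: SET y = -3): {y=-3}

Answer: {y=-3}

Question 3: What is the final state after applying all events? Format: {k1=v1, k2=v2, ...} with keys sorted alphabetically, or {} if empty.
  after event 1 (t=4: SET y = -3): {y=-3}
  after event 2 (t=14: DEL z): {y=-3}
  after event 3 (t=15: INC x by 10): {x=10, y=-3}
  after event 4 (t=21: DEC y by 7): {x=10, y=-10}
  after event 5 (t=31: INC y by 8): {x=10, y=-2}
  after event 6 (t=39: INC z by 8): {x=10, y=-2, z=8}

Answer: {x=10, y=-2, z=8}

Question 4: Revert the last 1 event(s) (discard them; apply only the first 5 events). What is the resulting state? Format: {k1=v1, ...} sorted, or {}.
Keep first 5 events (discard last 1):
  after event 1 (t=4: SET y = -3): {y=-3}
  after event 2 (t=14: DEL z): {y=-3}
  after event 3 (t=15: INC x by 10): {x=10, y=-3}
  after event 4 (t=21: DEC y by 7): {x=10, y=-10}
  after event 5 (t=31: INC y by 8): {x=10, y=-2}

Answer: {x=10, y=-2}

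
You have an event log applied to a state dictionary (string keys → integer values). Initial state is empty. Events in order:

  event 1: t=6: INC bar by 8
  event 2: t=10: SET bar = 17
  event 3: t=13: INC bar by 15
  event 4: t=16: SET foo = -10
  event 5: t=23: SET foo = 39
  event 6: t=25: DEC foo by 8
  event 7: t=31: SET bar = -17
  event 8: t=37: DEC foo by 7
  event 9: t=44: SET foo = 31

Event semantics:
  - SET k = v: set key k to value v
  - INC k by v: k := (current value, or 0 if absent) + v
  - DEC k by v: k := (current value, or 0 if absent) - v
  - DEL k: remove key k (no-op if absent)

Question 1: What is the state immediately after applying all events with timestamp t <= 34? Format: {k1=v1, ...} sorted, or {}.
Answer: {bar=-17, foo=31}

Derivation:
Apply events with t <= 34 (7 events):
  after event 1 (t=6: INC bar by 8): {bar=8}
  after event 2 (t=10: SET bar = 17): {bar=17}
  after event 3 (t=13: INC bar by 15): {bar=32}
  after event 4 (t=16: SET foo = -10): {bar=32, foo=-10}
  after event 5 (t=23: SET foo = 39): {bar=32, foo=39}
  after event 6 (t=25: DEC foo by 8): {bar=32, foo=31}
  after event 7 (t=31: SET bar = -17): {bar=-17, foo=31}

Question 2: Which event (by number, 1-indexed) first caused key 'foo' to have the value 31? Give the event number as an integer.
Answer: 6

Derivation:
Looking for first event where foo becomes 31:
  event 4: foo = -10
  event 5: foo = 39
  event 6: foo 39 -> 31  <-- first match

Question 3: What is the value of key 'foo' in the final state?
Answer: 31

Derivation:
Track key 'foo' through all 9 events:
  event 1 (t=6: INC bar by 8): foo unchanged
  event 2 (t=10: SET bar = 17): foo unchanged
  event 3 (t=13: INC bar by 15): foo unchanged
  event 4 (t=16: SET foo = -10): foo (absent) -> -10
  event 5 (t=23: SET foo = 39): foo -10 -> 39
  event 6 (t=25: DEC foo by 8): foo 39 -> 31
  event 7 (t=31: SET bar = -17): foo unchanged
  event 8 (t=37: DEC foo by 7): foo 31 -> 24
  event 9 (t=44: SET foo = 31): foo 24 -> 31
Final: foo = 31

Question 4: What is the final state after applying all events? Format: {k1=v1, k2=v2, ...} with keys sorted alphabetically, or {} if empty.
  after event 1 (t=6: INC bar by 8): {bar=8}
  after event 2 (t=10: SET bar = 17): {bar=17}
  after event 3 (t=13: INC bar by 15): {bar=32}
  after event 4 (t=16: SET foo = -10): {bar=32, foo=-10}
  after event 5 (t=23: SET foo = 39): {bar=32, foo=39}
  after event 6 (t=25: DEC foo by 8): {bar=32, foo=31}
  after event 7 (t=31: SET bar = -17): {bar=-17, foo=31}
  after event 8 (t=37: DEC foo by 7): {bar=-17, foo=24}
  after event 9 (t=44: SET foo = 31): {bar=-17, foo=31}

Answer: {bar=-17, foo=31}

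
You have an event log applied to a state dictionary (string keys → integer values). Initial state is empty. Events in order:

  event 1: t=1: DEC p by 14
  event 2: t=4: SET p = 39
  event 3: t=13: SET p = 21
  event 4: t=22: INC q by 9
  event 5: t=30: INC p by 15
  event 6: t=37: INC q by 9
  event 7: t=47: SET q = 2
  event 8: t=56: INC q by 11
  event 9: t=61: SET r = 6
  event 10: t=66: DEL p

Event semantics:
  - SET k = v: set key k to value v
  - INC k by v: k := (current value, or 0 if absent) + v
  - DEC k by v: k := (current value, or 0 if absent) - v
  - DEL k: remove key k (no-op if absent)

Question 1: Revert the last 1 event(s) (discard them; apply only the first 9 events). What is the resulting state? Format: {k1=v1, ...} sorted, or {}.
Keep first 9 events (discard last 1):
  after event 1 (t=1: DEC p by 14): {p=-14}
  after event 2 (t=4: SET p = 39): {p=39}
  after event 3 (t=13: SET p = 21): {p=21}
  after event 4 (t=22: INC q by 9): {p=21, q=9}
  after event 5 (t=30: INC p by 15): {p=36, q=9}
  after event 6 (t=37: INC q by 9): {p=36, q=18}
  after event 7 (t=47: SET q = 2): {p=36, q=2}
  after event 8 (t=56: INC q by 11): {p=36, q=13}
  after event 9 (t=61: SET r = 6): {p=36, q=13, r=6}

Answer: {p=36, q=13, r=6}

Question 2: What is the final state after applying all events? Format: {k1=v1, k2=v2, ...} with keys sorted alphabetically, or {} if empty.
  after event 1 (t=1: DEC p by 14): {p=-14}
  after event 2 (t=4: SET p = 39): {p=39}
  after event 3 (t=13: SET p = 21): {p=21}
  after event 4 (t=22: INC q by 9): {p=21, q=9}
  after event 5 (t=30: INC p by 15): {p=36, q=9}
  after event 6 (t=37: INC q by 9): {p=36, q=18}
  after event 7 (t=47: SET q = 2): {p=36, q=2}
  after event 8 (t=56: INC q by 11): {p=36, q=13}
  after event 9 (t=61: SET r = 6): {p=36, q=13, r=6}
  after event 10 (t=66: DEL p): {q=13, r=6}

Answer: {q=13, r=6}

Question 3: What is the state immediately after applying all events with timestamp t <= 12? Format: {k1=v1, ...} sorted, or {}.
Apply events with t <= 12 (2 events):
  after event 1 (t=1: DEC p by 14): {p=-14}
  after event 2 (t=4: SET p = 39): {p=39}

Answer: {p=39}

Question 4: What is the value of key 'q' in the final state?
Answer: 13

Derivation:
Track key 'q' through all 10 events:
  event 1 (t=1: DEC p by 14): q unchanged
  event 2 (t=4: SET p = 39): q unchanged
  event 3 (t=13: SET p = 21): q unchanged
  event 4 (t=22: INC q by 9): q (absent) -> 9
  event 5 (t=30: INC p by 15): q unchanged
  event 6 (t=37: INC q by 9): q 9 -> 18
  event 7 (t=47: SET q = 2): q 18 -> 2
  event 8 (t=56: INC q by 11): q 2 -> 13
  event 9 (t=61: SET r = 6): q unchanged
  event 10 (t=66: DEL p): q unchanged
Final: q = 13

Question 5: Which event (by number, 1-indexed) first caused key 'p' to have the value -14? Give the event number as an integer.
Answer: 1

Derivation:
Looking for first event where p becomes -14:
  event 1: p (absent) -> -14  <-- first match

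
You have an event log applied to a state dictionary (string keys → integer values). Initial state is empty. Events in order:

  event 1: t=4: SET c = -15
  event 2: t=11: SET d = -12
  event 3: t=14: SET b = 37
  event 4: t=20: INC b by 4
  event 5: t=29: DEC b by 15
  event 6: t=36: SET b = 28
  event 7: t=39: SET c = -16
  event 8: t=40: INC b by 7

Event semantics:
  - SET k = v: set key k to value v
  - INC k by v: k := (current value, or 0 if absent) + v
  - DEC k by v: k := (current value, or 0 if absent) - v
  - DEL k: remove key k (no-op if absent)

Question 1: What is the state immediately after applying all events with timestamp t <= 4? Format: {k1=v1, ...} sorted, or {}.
Apply events with t <= 4 (1 events):
  after event 1 (t=4: SET c = -15): {c=-15}

Answer: {c=-15}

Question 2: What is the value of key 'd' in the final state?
Answer: -12

Derivation:
Track key 'd' through all 8 events:
  event 1 (t=4: SET c = -15): d unchanged
  event 2 (t=11: SET d = -12): d (absent) -> -12
  event 3 (t=14: SET b = 37): d unchanged
  event 4 (t=20: INC b by 4): d unchanged
  event 5 (t=29: DEC b by 15): d unchanged
  event 6 (t=36: SET b = 28): d unchanged
  event 7 (t=39: SET c = -16): d unchanged
  event 8 (t=40: INC b by 7): d unchanged
Final: d = -12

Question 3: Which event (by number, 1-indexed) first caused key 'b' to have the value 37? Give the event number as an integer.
Looking for first event where b becomes 37:
  event 3: b (absent) -> 37  <-- first match

Answer: 3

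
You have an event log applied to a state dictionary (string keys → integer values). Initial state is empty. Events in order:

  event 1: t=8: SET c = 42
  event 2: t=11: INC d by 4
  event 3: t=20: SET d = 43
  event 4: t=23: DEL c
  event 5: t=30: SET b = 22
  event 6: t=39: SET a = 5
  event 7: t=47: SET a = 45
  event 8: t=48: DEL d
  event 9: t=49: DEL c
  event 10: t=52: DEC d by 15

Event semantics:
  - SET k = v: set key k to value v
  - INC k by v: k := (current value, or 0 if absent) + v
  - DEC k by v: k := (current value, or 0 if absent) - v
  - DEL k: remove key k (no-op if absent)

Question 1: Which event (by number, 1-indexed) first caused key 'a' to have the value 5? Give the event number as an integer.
Answer: 6

Derivation:
Looking for first event where a becomes 5:
  event 6: a (absent) -> 5  <-- first match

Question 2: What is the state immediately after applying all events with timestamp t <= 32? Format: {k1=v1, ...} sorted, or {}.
Answer: {b=22, d=43}

Derivation:
Apply events with t <= 32 (5 events):
  after event 1 (t=8: SET c = 42): {c=42}
  after event 2 (t=11: INC d by 4): {c=42, d=4}
  after event 3 (t=20: SET d = 43): {c=42, d=43}
  after event 4 (t=23: DEL c): {d=43}
  after event 5 (t=30: SET b = 22): {b=22, d=43}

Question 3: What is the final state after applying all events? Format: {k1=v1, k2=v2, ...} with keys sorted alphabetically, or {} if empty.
  after event 1 (t=8: SET c = 42): {c=42}
  after event 2 (t=11: INC d by 4): {c=42, d=4}
  after event 3 (t=20: SET d = 43): {c=42, d=43}
  after event 4 (t=23: DEL c): {d=43}
  after event 5 (t=30: SET b = 22): {b=22, d=43}
  after event 6 (t=39: SET a = 5): {a=5, b=22, d=43}
  after event 7 (t=47: SET a = 45): {a=45, b=22, d=43}
  after event 8 (t=48: DEL d): {a=45, b=22}
  after event 9 (t=49: DEL c): {a=45, b=22}
  after event 10 (t=52: DEC d by 15): {a=45, b=22, d=-15}

Answer: {a=45, b=22, d=-15}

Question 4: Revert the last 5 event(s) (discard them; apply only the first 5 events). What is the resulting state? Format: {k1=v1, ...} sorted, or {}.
Keep first 5 events (discard last 5):
  after event 1 (t=8: SET c = 42): {c=42}
  after event 2 (t=11: INC d by 4): {c=42, d=4}
  after event 3 (t=20: SET d = 43): {c=42, d=43}
  after event 4 (t=23: DEL c): {d=43}
  after event 5 (t=30: SET b = 22): {b=22, d=43}

Answer: {b=22, d=43}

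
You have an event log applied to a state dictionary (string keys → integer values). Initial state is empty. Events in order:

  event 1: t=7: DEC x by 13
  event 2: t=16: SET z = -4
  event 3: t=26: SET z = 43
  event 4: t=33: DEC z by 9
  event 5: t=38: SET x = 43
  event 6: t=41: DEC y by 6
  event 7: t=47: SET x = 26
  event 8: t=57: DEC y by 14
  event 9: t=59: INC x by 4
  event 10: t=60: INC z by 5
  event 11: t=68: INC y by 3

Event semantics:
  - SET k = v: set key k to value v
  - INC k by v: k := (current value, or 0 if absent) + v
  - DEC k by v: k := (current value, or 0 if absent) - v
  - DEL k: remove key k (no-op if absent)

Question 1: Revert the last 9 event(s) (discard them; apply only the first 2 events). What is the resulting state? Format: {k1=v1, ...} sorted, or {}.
Answer: {x=-13, z=-4}

Derivation:
Keep first 2 events (discard last 9):
  after event 1 (t=7: DEC x by 13): {x=-13}
  after event 2 (t=16: SET z = -4): {x=-13, z=-4}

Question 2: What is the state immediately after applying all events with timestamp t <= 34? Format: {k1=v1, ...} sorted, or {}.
Answer: {x=-13, z=34}

Derivation:
Apply events with t <= 34 (4 events):
  after event 1 (t=7: DEC x by 13): {x=-13}
  after event 2 (t=16: SET z = -4): {x=-13, z=-4}
  after event 3 (t=26: SET z = 43): {x=-13, z=43}
  after event 4 (t=33: DEC z by 9): {x=-13, z=34}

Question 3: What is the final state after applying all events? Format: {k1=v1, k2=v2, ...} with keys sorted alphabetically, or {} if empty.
  after event 1 (t=7: DEC x by 13): {x=-13}
  after event 2 (t=16: SET z = -4): {x=-13, z=-4}
  after event 3 (t=26: SET z = 43): {x=-13, z=43}
  after event 4 (t=33: DEC z by 9): {x=-13, z=34}
  after event 5 (t=38: SET x = 43): {x=43, z=34}
  after event 6 (t=41: DEC y by 6): {x=43, y=-6, z=34}
  after event 7 (t=47: SET x = 26): {x=26, y=-6, z=34}
  after event 8 (t=57: DEC y by 14): {x=26, y=-20, z=34}
  after event 9 (t=59: INC x by 4): {x=30, y=-20, z=34}
  after event 10 (t=60: INC z by 5): {x=30, y=-20, z=39}
  after event 11 (t=68: INC y by 3): {x=30, y=-17, z=39}

Answer: {x=30, y=-17, z=39}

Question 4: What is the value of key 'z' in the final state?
Track key 'z' through all 11 events:
  event 1 (t=7: DEC x by 13): z unchanged
  event 2 (t=16: SET z = -4): z (absent) -> -4
  event 3 (t=26: SET z = 43): z -4 -> 43
  event 4 (t=33: DEC z by 9): z 43 -> 34
  event 5 (t=38: SET x = 43): z unchanged
  event 6 (t=41: DEC y by 6): z unchanged
  event 7 (t=47: SET x = 26): z unchanged
  event 8 (t=57: DEC y by 14): z unchanged
  event 9 (t=59: INC x by 4): z unchanged
  event 10 (t=60: INC z by 5): z 34 -> 39
  event 11 (t=68: INC y by 3): z unchanged
Final: z = 39

Answer: 39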